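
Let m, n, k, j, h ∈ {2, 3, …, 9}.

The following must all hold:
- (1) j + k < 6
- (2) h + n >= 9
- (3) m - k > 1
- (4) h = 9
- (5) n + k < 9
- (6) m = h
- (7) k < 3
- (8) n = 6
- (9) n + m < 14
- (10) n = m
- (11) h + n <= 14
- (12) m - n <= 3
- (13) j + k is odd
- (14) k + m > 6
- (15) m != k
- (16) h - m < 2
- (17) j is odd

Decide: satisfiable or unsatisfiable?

Unsatisfiable

Constraint 8 fixes n = 6 and constraint 4 fixes h = 9. Constraints 6 and 10 give n = m = h, so n = h. But 6 ≠ 9 — contradiction.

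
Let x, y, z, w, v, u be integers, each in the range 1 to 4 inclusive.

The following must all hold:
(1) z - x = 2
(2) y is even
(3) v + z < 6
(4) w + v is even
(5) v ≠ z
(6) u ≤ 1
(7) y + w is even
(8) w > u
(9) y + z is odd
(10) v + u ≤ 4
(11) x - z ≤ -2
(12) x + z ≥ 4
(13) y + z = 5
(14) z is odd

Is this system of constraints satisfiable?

Setting (x, y, z, w, v, u) = (1, 2, 3, 2, 2, 1) satisfies everything: constraint 1: z - x = 2; constraint 3: v + z = 5; constraint 10: v + u = 3, and the others follow.

Satisfiable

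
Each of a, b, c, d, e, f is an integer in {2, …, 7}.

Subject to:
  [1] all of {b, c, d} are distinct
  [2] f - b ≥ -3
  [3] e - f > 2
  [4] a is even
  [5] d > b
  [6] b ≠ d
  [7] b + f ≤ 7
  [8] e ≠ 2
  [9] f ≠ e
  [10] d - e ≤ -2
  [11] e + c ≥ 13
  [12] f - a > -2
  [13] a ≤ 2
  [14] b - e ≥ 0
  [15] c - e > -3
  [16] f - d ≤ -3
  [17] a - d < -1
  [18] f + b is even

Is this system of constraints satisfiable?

Constraints 2, 10, 14, and 16 give e − d ≥ 2, d − f ≥ 3, f − b ≥ -3, b − e ≥ 0.
Adding all 4 inequalities: the left sides telescope to 0, and the right sides sum to 2 + 3 + (-3) + 0 = 2. So 0 ≥ 2, which is false.

Unsatisfiable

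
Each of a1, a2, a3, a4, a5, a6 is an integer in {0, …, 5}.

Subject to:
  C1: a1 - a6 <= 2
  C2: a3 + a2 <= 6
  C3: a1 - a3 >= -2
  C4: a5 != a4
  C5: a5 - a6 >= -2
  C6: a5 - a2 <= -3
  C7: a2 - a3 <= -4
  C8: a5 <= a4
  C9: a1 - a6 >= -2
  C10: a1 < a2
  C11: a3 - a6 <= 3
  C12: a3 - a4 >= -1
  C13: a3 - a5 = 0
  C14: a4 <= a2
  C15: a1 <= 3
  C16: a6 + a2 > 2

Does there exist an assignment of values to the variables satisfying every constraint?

Constraints 1, 3, 5, 6, and 7 give a6 − a1 ≥ -2, a1 − a3 ≥ -2, a3 − a2 ≥ 4, a2 − a5 ≥ 3, a5 − a6 ≥ -2.
Adding all 5 inequalities: the left sides telescope to 0, and the right sides sum to (-2) + (-2) + 4 + 3 + (-2) = 1. So 0 ≥ 1, which is false.

Unsatisfiable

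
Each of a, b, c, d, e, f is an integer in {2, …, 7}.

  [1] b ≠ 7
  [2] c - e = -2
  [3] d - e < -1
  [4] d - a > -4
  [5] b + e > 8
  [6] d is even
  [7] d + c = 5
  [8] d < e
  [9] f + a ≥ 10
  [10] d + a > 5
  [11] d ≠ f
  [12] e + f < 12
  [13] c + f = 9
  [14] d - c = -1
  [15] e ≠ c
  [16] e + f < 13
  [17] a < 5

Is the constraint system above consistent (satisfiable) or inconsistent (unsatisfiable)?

Satisfiable

One satisfying assignment is a = 4, b = 4, c = 3, d = 2, e = 5, f = 6.
For the less obvious constraints — constraint 2: c - e = -2; constraint 3: d - e = -3; constraint 4: d - a = -2 — and the others hold by inspection.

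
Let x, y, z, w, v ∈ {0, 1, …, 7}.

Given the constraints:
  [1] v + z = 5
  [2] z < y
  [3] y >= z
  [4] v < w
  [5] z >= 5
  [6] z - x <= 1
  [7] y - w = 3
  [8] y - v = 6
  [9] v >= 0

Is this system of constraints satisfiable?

Satisfiable

One satisfying assignment is x = 5, y = 6, z = 5, w = 3, v = 0.
For the less obvious constraints — constraint 1: v + z = 5; constraint 6: z - x = 0 — and the others hold by inspection.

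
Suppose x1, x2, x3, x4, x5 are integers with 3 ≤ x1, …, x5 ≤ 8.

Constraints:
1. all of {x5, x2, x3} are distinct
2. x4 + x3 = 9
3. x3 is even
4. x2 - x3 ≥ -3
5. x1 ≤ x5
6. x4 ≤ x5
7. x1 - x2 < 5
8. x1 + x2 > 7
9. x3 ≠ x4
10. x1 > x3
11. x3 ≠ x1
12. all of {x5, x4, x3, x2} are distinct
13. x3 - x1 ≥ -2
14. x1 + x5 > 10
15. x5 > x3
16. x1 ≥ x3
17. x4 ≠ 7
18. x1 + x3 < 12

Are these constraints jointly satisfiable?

One satisfying assignment is x1 = 5, x2 = 3, x3 = 4, x4 = 5, x5 = 6.
For the less obvious constraints — constraint 2: x4 + x3 = 9; constraint 4: x2 - x3 = -1 — and the others hold by inspection.

Satisfiable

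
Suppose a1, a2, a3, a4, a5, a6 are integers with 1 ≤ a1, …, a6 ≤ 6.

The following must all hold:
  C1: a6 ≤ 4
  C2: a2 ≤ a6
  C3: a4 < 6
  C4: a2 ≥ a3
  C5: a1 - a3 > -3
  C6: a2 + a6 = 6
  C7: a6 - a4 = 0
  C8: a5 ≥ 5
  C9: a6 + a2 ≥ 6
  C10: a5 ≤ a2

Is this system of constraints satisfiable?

From constraints 8 and 10: a2 ≥ a5 and a5 ≥ 5, so a2 ≥ 5. From constraints 1 and 2: a2 ≤ a6 and a6 ≤ 4, so a2 ≤ 4. But 4 < 5, so no value of a2 works.

Unsatisfiable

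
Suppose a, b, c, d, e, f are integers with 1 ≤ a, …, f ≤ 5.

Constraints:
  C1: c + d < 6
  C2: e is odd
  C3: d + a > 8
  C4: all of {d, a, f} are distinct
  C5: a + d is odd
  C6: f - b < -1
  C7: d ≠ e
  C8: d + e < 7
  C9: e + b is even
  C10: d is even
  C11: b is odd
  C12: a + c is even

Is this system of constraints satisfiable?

Satisfiable

One satisfying assignment is a = 5, b = 3, c = 1, d = 4, e = 1, f = 1.
For the less obvious constraints — constraint 1: c + d = 5; constraint 3: d + a = 9 — and the others hold by inspection.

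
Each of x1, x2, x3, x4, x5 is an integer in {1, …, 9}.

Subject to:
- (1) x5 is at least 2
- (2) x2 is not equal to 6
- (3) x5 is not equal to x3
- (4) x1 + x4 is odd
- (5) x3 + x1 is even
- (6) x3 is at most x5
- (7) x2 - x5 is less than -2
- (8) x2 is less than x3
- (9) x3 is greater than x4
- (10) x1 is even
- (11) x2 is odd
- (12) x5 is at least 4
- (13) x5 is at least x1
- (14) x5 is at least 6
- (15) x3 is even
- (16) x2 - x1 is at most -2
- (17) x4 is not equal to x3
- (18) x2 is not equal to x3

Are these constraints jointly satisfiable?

Take x1 = 6, x2 = 3, x3 = 4, x4 = 3, x5 = 7. Then constraint 7: x2 - x5 = -4; constraint 16: x2 - x1 = -3, and every other listed constraint is also met.

Satisfiable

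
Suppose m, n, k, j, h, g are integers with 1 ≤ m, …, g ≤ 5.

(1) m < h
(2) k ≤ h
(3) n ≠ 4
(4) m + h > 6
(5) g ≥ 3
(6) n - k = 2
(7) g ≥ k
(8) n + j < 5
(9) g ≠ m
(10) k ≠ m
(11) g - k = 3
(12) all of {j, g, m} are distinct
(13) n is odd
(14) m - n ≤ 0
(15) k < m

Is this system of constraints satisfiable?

Satisfiable

Setting (m, n, k, j, h, g) = (2, 3, 1, 1, 5, 4) satisfies everything: constraint 4: m + h = 7; constraint 6: n - k = 2; constraint 8: n + j = 4, and the others follow.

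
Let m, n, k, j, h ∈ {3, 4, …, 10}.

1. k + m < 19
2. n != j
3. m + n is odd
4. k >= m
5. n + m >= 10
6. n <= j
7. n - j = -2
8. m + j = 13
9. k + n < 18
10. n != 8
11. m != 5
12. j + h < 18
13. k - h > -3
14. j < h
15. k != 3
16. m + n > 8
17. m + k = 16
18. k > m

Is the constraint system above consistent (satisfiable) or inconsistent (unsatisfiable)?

Take m = 6, n = 5, k = 10, j = 7, h = 10. Then constraint 1: k + m = 16; constraint 5: n + m = 11; constraint 7: n - j = -2, and every other listed constraint is also met.

Satisfiable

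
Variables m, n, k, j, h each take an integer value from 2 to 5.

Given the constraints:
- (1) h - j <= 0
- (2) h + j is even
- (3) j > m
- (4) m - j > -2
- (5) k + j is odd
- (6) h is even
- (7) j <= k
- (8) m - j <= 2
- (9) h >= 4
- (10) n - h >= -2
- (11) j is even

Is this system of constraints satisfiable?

Satisfiable

Setting (m, n, k, j, h) = (3, 3, 5, 4, 4) satisfies everything: constraint 1: h - j = 0; constraint 4: m - j = -1, and the others follow.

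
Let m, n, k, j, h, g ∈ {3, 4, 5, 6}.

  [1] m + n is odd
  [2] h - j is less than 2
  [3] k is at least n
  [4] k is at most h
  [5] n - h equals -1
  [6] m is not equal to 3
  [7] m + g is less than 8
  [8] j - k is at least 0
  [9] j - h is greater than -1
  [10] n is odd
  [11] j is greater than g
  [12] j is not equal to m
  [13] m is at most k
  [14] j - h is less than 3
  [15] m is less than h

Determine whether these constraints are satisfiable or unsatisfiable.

Satisfiable

Setting (m, n, k, j, h, g) = (4, 5, 5, 6, 6, 3) satisfies everything: constraint 2: h - j = 0; constraint 5: n - h = -1, and the others follow.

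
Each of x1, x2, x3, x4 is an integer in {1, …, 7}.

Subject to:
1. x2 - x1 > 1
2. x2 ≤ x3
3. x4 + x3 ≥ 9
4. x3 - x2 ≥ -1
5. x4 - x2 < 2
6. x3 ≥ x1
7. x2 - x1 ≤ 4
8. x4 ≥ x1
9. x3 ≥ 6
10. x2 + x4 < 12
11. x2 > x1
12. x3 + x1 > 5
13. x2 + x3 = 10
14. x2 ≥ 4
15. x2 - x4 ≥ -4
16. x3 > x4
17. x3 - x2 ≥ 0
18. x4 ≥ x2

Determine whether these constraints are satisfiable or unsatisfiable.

Satisfiable

Setting (x1, x2, x3, x4) = (1, 4, 6, 5) satisfies everything: constraint 1: x2 - x1 = 3; constraint 3: x4 + x3 = 11; constraint 4: x3 - x2 = 2, and the others follow.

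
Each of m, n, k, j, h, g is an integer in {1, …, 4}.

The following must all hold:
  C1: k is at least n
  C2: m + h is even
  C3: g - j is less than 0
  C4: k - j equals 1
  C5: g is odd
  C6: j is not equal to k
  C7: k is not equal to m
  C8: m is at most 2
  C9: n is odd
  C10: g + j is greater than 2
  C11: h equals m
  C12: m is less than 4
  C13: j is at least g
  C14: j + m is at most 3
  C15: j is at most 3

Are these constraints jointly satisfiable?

The assignment m = 1, n = 3, k = 3, j = 2, h = 1, g = 1 works:
  constraint 3 holds since g - j = -1.
  constraint 4 holds since k - j = 1.
The rest check out directly.

Satisfiable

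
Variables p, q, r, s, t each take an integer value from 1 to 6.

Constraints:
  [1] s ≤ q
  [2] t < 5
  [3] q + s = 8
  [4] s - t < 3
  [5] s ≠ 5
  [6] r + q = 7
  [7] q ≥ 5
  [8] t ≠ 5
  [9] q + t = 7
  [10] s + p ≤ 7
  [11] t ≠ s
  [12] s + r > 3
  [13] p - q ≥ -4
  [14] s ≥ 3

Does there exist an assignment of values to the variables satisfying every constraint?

Try p = 4, q = 5, r = 2, s = 3, t = 2.
Check constraint 3: q + s = 8; constraint 4: s - t = 1. The remaining constraints are straightforward to verify.

Satisfiable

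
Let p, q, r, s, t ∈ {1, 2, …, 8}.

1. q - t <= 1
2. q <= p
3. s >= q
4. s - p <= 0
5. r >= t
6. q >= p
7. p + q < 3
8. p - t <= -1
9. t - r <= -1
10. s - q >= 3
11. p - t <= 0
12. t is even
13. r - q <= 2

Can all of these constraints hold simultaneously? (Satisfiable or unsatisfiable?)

Unsatisfiable

Constraints 4, 9, 10, 11, and 13 give p − s ≥ 0, s − q ≥ 3, q − r ≥ -2, r − t ≥ 1, t − p ≥ 0.
Adding all 5 inequalities: the left sides telescope to 0, and the right sides sum to 0 + 3 + (-2) + 1 + 0 = 2. So 0 ≥ 2, which is false.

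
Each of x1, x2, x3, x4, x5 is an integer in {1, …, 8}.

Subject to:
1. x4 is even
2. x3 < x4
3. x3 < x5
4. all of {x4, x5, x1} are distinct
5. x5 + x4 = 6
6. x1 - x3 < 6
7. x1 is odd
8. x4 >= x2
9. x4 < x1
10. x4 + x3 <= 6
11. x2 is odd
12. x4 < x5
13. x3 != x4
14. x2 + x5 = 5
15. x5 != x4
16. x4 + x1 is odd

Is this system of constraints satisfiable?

The assignment x1 = 5, x2 = 1, x3 = 1, x4 = 2, x5 = 4 works:
  constraint 5 holds since x5 + x4 = 6.
  constraint 6 holds since x1 - x3 = 4.
  constraint 10 holds since x4 + x3 = 3.
The rest check out directly.

Satisfiable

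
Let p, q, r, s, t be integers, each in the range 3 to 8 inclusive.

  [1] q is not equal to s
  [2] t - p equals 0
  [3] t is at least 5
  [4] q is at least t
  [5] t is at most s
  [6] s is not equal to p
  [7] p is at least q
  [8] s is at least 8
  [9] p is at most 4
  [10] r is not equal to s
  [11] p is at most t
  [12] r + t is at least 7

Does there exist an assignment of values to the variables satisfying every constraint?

Unsatisfiable

From constraints 3 and 4: q ≥ t and t ≥ 5, so q ≥ 5. From constraints 7 and 9: q ≤ p and p ≤ 4, so q ≤ 4. But 4 < 5, so no value of q works.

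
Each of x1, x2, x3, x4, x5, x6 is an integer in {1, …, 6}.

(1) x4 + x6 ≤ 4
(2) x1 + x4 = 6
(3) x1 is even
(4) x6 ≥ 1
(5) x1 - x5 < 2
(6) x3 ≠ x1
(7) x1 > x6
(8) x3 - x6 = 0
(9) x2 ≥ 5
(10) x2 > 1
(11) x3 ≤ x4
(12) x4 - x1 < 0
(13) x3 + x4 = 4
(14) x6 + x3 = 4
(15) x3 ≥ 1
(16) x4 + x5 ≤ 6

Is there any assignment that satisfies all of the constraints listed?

Try x1 = 4, x2 = 5, x3 = 2, x4 = 2, x5 = 4, x6 = 2.
Check constraint 1: x4 + x6 = 4; constraint 2: x1 + x4 = 6. The remaining constraints are straightforward to verify.

Satisfiable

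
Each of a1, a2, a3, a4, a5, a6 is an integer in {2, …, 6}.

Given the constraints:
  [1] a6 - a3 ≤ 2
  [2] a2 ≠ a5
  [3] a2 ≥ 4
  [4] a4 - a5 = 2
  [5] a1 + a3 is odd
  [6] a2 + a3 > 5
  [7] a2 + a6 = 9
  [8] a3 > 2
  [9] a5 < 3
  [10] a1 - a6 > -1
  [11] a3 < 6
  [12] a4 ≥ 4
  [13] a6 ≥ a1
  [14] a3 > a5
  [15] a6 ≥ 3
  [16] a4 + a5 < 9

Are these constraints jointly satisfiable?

Satisfiable

Setting (a1, a2, a3, a4, a5, a6) = (4, 5, 3, 4, 2, 4) satisfies everything: constraint 1: a6 - a3 = 1; constraint 4: a4 - a5 = 2; constraint 6: a2 + a3 = 8, and the others follow.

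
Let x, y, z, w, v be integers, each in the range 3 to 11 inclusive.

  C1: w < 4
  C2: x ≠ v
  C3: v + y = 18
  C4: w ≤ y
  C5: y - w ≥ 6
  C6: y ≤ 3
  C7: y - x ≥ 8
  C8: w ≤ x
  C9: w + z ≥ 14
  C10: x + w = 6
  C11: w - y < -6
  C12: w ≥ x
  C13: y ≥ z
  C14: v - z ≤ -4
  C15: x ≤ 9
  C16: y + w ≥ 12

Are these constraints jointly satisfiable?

Unsatisfiable

From constraints 8 and 15: w ≤ x ≤ 9. From constraints 6 and 13: z ≤ y ≤ 3. Hence w + z ≤ 12. But constraint 9 requires w + z ≥ 14, and 14 > 12. Contradiction.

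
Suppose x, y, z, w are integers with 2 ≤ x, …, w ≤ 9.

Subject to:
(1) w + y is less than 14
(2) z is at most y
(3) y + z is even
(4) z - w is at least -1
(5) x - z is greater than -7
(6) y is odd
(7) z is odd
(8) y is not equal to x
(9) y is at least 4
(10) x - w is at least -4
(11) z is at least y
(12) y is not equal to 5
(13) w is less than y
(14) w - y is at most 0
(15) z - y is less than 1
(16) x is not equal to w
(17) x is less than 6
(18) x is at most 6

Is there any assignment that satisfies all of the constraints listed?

Setting (x, y, z, w) = (3, 7, 7, 5) satisfies everything: constraint 1: w + y = 12; constraint 4: z - w = 2; constraint 5: x - z = -4, and the others follow.

Satisfiable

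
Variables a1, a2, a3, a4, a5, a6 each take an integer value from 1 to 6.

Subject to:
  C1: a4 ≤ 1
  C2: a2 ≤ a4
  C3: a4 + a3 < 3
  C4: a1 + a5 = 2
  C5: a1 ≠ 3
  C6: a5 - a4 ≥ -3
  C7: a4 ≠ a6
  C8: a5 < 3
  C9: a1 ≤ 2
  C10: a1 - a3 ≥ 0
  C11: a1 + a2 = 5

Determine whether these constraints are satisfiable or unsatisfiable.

From constraint 9: a1 ≤ 2. From constraints 1 and 2: a2 ≤ a4 ≤ 1. Hence a1 + a2 ≤ 3. But constraint 11 requires a1 + a2 = 5, and 5 > 3. Contradiction.

Unsatisfiable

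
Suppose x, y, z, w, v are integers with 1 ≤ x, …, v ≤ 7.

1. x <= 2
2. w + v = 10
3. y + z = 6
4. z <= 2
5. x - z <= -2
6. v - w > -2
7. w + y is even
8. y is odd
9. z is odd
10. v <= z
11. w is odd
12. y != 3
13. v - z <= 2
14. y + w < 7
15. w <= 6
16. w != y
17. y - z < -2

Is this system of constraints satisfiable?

Unsatisfiable

From constraint 15: w ≤ 6. From constraints 4 and 10: v ≤ z ≤ 2. Hence w + v ≤ 8. But constraint 2 requires w + v = 10, and 10 > 8. Contradiction.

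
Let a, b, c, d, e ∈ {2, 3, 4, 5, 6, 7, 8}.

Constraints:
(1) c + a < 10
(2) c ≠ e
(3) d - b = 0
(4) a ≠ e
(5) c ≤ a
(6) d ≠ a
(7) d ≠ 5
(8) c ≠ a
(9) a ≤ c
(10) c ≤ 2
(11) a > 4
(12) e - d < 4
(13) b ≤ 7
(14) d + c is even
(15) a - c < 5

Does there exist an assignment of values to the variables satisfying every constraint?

Unsatisfiable

From constraint 11: a ≥ 5. From constraints 9 and 10: a ≤ c and c ≤ 2, so a ≤ 2. But 2 < 5, so no value of a works.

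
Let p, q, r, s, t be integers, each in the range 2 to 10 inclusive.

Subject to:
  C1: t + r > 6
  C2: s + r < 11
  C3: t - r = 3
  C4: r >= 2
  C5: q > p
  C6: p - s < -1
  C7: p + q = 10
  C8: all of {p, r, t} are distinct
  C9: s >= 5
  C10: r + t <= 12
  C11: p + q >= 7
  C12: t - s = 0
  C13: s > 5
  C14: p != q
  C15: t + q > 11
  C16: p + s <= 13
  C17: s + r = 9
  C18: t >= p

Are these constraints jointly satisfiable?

One satisfying assignment is p = 4, q = 6, r = 3, s = 6, t = 6.
For the less obvious constraints — constraint 1: t + r = 9; constraint 2: s + r = 9 — and the others hold by inspection.

Satisfiable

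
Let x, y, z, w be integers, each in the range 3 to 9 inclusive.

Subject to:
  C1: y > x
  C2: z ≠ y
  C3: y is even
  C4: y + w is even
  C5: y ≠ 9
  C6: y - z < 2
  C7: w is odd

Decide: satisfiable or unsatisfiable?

Unsatisfiable

Constraint 3 makes y even and constraint 7 makes w odd, so y + w must be odd. Constraint 4 says y + w is even — contradiction.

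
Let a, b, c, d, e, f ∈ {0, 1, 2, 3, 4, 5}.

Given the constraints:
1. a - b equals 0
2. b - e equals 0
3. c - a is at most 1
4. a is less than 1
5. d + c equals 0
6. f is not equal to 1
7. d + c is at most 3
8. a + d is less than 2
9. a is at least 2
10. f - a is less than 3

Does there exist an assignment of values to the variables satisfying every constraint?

Unsatisfiable

From constraint 9: a ≥ 2. From constraint 4: a ≤ 0. But 0 < 2, so no value of a works.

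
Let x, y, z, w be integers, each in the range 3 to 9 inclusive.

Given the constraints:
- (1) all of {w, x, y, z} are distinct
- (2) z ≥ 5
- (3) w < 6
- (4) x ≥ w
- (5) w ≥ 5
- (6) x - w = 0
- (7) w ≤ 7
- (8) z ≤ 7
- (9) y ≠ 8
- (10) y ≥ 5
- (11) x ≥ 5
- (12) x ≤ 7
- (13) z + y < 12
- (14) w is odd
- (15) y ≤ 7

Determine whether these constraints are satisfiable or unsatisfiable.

Constraints 2, 5, 7, 8, 10, 11, 12, and 15 confine each of w, x, y, z to the 3 values {5, …, 7}.
Constraint 1 requires all 4 of them to be distinct, but only 3 values are available — impossible by the pigeonhole principle.

Unsatisfiable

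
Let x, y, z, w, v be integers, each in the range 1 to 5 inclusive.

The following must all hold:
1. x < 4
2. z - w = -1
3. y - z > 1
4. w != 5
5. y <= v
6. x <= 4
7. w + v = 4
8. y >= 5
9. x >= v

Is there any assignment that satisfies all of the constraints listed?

From constraints 5 and 8: v ≥ y and y ≥ 5, so v ≥ 5. From constraints 6 and 9: v ≤ x and x ≤ 4, so v ≤ 4. But 4 < 5, so no value of v works.

Unsatisfiable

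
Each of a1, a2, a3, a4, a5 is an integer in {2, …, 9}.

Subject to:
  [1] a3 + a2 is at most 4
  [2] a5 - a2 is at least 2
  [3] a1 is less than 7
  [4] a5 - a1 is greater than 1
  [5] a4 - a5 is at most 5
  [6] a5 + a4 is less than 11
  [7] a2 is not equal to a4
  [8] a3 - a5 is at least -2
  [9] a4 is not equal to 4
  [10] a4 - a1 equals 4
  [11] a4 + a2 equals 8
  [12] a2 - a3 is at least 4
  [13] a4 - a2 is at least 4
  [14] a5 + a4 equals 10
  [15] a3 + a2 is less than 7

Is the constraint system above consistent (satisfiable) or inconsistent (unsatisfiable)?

Unsatisfiable

Constraints 5, 8, 12, and 13 give a3 − a5 ≥ -2, a5 − a4 ≥ -5, a4 − a2 ≥ 4, a2 − a3 ≥ 4.
Adding all 4 inequalities: the left sides telescope to 0, and the right sides sum to (-2) + (-5) + 4 + 4 = 1. So 0 ≥ 1, which is false.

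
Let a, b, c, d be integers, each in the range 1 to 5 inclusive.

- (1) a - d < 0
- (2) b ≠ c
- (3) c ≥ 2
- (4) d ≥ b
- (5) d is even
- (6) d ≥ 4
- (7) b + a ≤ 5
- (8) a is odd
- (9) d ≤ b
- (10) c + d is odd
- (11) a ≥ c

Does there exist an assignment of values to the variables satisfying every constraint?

Unsatisfiable

From constraints 6 and 9: b ≥ d ≥ 4. From constraints 3 and 11: a ≥ c ≥ 2. Hence b + a ≥ 6. But constraint 7 requires b + a ≤ 5, and 5 < 6. Contradiction.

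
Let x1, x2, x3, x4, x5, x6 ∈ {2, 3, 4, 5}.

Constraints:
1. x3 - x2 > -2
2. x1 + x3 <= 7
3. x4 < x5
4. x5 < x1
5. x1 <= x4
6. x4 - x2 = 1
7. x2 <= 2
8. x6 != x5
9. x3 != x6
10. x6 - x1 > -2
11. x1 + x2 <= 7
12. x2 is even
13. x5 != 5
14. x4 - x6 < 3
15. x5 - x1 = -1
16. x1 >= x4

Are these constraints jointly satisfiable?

Unsatisfiable

Constraints 3, 4, and 5 give x5 < x1, x1 ≤ x4, x4 < x5. Chaining: x5 < x1 ≤ x4 < x5, which forces x5 < x5 — impossible.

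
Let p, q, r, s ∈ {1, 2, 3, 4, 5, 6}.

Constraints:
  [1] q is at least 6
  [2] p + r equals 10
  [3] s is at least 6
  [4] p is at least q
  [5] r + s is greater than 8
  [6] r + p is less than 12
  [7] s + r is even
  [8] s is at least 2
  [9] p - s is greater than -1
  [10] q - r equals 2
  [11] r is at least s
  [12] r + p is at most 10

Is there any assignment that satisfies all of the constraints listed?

From constraints 3 and 11: r ≥ s ≥ 6. From constraints 1 and 4: p ≥ q ≥ 6. Hence r + p ≥ 12. But constraint 12 requires r + p ≤ 10, and 10 < 12. Contradiction.

Unsatisfiable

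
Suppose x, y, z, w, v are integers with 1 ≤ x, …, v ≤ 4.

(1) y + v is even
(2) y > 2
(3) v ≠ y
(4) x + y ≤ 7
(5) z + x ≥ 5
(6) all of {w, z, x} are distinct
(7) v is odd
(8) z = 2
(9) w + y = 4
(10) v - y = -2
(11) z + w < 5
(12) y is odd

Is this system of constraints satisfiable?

Satisfiable

One satisfying assignment is x = 4, y = 3, z = 2, w = 1, v = 1.
For the less obvious constraints — constraint 4: x + y = 7; constraint 5: z + x = 6; constraint 9: w + y = 4 — and the others hold by inspection.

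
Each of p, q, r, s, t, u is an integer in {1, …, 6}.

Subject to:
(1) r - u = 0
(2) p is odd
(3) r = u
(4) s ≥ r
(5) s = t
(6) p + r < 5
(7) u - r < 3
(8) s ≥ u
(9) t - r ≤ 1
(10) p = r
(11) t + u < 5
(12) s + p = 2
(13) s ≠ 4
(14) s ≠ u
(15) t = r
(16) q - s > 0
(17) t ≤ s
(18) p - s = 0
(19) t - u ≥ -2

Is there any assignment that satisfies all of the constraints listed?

Unsatisfiable

From constraints 3, 5, and 15, s = t = r = u, so s = u. But constraint 14 says s ≠ u. Contradiction.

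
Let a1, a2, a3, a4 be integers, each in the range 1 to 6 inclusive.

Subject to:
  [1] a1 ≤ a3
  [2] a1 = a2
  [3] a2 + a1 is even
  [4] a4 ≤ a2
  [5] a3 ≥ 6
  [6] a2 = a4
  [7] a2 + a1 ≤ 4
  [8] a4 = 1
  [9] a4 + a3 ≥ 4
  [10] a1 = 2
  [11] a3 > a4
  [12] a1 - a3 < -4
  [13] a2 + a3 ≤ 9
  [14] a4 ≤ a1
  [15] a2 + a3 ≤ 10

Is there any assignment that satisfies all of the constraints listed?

Constraint 10 fixes a1 = 2 and constraint 8 fixes a4 = 1. Constraints 2 and 6 give a1 = a2 = a4, so a1 = a4. But 2 ≠ 1 — contradiction.

Unsatisfiable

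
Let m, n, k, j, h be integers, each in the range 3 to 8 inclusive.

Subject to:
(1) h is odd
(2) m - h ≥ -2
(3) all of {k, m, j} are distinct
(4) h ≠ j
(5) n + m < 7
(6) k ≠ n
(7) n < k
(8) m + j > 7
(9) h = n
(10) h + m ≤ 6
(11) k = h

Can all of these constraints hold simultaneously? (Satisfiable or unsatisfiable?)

Unsatisfiable

From constraints 9 and 11, k = h = n, so k = n. But constraint 6 says k ≠ n. Contradiction.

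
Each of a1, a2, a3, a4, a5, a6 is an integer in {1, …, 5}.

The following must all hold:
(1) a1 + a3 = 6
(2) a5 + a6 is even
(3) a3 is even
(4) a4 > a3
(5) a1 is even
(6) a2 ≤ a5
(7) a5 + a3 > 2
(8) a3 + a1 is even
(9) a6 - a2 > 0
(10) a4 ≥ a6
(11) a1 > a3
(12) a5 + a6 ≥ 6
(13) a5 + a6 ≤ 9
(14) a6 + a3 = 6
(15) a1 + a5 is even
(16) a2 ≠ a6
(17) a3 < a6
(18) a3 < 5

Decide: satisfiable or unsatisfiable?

Setting (a1, a2, a3, a4, a5, a6) = (4, 1, 2, 4, 2, 4) satisfies everything: constraint 1: a1 + a3 = 6; constraint 7: a5 + a3 = 4, and the others follow.

Satisfiable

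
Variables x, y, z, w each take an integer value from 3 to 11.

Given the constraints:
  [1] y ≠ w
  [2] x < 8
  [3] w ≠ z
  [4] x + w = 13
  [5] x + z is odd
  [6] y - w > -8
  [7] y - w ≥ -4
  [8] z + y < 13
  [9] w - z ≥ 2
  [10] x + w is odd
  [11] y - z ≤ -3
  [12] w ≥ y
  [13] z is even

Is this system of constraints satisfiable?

Constraints 7, 9, and 11 give y − w ≥ -4, w − z ≥ 2, z − y ≥ 3.
Adding all 3 inequalities: the left sides telescope to 0, and the right sides sum to (-4) + 2 + 3 = 1. So 0 ≥ 1, which is false.

Unsatisfiable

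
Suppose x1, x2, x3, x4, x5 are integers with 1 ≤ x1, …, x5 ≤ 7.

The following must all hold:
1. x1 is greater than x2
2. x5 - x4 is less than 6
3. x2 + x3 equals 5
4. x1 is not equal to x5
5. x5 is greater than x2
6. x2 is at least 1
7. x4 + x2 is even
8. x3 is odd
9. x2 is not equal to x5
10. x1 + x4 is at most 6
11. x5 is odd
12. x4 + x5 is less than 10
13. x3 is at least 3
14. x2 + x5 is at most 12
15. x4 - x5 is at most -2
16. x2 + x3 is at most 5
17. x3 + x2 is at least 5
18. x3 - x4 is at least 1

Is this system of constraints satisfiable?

Satisfiable

One satisfying assignment is x1 = 4, x2 = 2, x3 = 3, x4 = 2, x5 = 7.
For the less obvious constraints — constraint 2: x5 - x4 = 5; constraint 3: x2 + x3 = 5 — and the others hold by inspection.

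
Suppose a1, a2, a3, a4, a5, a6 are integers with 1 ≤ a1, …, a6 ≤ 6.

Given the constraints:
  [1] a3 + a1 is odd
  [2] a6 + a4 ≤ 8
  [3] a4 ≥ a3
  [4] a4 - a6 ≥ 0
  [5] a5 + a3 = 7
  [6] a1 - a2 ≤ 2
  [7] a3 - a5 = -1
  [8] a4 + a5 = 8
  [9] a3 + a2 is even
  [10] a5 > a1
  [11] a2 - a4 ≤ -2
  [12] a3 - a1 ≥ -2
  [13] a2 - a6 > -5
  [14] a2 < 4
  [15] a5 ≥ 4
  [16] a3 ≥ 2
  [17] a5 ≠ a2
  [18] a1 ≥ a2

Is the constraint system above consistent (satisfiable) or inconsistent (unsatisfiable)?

Try a1 = 2, a2 = 1, a3 = 3, a4 = 4, a5 = 4, a6 = 3.
Check constraint 2: a6 + a4 = 7; constraint 4: a4 - a6 = 1. The remaining constraints are straightforward to verify.

Satisfiable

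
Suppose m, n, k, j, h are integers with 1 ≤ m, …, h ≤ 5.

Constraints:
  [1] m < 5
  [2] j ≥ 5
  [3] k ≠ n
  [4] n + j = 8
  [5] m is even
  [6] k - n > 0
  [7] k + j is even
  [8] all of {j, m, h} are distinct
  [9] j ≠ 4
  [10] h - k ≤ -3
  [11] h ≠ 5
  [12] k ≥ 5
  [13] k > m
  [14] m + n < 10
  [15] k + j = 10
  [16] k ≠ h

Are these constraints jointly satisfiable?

Satisfiable

The assignment m = 4, n = 3, k = 5, j = 5, h = 1 works:
  constraint 4 holds since n + j = 8.
  constraint 6 holds since k - n = 2.
The rest check out directly.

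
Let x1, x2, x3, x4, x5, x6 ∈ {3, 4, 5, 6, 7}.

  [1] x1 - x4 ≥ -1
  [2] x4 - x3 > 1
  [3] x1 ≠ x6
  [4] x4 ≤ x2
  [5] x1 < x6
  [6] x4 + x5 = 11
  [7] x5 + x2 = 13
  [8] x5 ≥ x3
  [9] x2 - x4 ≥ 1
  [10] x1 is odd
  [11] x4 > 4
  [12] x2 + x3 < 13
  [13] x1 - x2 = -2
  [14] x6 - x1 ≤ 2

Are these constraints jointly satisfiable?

Satisfiable

Setting (x1, x2, x3, x4, x5, x6) = (5, 7, 3, 5, 6, 7) satisfies everything: constraint 1: x1 - x4 = 0; constraint 2: x4 - x3 = 2, and the others follow.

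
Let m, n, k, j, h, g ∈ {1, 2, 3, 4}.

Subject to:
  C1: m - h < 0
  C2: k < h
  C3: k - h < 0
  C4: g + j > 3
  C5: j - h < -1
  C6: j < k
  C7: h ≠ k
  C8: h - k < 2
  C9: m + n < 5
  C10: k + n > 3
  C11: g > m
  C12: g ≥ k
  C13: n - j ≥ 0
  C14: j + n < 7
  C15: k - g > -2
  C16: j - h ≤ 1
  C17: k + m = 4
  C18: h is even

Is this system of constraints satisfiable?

Setting (m, n, k, j, h, g) = (1, 3, 3, 2, 4, 4) satisfies everything: constraint 1: m - h = -3; constraint 3: k - h = -1, and the others follow.

Satisfiable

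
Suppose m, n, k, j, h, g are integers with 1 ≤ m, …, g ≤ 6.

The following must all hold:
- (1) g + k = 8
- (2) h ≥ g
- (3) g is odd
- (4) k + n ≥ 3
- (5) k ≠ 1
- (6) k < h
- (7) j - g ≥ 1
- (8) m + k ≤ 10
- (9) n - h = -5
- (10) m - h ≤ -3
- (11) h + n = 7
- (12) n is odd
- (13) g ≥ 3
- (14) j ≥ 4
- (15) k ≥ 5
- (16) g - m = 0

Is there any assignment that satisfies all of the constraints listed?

Take m = 3, n = 1, k = 5, j = 5, h = 6, g = 3. Then constraint 1: g + k = 8; constraint 4: k + n = 6; constraint 7: j - g = 2, and every other listed constraint is also met.

Satisfiable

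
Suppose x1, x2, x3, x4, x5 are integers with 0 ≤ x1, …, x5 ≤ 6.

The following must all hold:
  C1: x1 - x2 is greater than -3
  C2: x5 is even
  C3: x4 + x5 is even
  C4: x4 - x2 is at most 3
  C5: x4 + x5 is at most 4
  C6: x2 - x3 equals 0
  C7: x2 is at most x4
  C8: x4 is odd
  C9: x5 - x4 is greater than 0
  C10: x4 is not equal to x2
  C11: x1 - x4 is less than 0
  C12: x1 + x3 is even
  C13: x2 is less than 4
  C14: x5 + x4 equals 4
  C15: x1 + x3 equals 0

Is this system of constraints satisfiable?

Constraint 8 makes x4 odd and constraint 2 makes x5 even, so x4 + x5 must be odd. Constraint 3 says x4 + x5 is even — contradiction.

Unsatisfiable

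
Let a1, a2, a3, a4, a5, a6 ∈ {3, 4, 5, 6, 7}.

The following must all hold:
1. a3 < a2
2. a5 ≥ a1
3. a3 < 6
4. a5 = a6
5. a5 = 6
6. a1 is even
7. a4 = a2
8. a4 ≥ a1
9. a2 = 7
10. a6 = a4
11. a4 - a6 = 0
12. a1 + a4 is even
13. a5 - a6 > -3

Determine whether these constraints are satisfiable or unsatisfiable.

Constraint 5 fixes a5 = 6 and constraint 9 fixes a2 = 7. Constraints 4, 7, and 10 give a5 = a6 = a4 = a2, so a5 = a2. But 6 ≠ 7 — contradiction.

Unsatisfiable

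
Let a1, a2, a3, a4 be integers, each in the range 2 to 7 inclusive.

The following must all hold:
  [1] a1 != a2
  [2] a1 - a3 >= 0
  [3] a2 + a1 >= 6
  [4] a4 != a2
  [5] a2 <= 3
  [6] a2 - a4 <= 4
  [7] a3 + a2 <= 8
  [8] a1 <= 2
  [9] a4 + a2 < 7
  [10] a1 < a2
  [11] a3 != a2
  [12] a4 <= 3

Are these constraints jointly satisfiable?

Unsatisfiable

From constraint 5: a2 ≤ 3. From constraint 8: a1 ≤ 2. Hence a2 + a1 ≤ 5. But constraint 3 requires a2 + a1 ≥ 6, and 6 > 5. Contradiction.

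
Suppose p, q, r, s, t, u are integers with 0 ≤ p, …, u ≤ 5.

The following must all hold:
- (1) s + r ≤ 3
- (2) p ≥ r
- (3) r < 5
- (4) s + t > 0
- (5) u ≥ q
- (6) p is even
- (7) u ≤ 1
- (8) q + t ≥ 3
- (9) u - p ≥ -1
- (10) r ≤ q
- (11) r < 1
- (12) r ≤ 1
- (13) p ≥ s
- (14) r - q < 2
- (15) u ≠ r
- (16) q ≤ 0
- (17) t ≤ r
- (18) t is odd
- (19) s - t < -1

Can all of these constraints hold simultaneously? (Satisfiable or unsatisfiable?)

From constraint 16: q ≤ 0. From constraints 12 and 17: t ≤ r ≤ 1. Hence q + t ≤ 1. But constraint 8 requires q + t ≥ 3, and 3 > 1. Contradiction.

Unsatisfiable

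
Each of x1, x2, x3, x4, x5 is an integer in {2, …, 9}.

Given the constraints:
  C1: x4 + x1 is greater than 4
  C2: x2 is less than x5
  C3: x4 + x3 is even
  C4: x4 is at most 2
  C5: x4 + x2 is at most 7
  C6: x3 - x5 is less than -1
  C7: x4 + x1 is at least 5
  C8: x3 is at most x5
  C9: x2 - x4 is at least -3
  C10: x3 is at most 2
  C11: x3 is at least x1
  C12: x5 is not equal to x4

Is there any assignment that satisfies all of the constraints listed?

From constraint 4: x4 ≤ 2. From constraints 10 and 11: x1 ≤ x3 ≤ 2. Hence x4 + x1 ≤ 4. But constraint 7 requires x4 + x1 ≥ 5, and 5 > 4. Contradiction.

Unsatisfiable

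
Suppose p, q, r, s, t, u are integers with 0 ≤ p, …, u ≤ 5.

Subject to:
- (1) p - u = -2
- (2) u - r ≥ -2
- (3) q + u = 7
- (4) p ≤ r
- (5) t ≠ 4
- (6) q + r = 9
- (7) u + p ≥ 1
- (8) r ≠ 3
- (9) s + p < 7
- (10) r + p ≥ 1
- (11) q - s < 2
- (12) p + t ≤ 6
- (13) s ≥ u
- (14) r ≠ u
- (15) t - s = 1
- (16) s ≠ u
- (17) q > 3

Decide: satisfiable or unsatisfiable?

Satisfiable

Setting (p, q, r, s, t, u) = (0, 5, 4, 4, 5, 2) satisfies everything: constraint 1: p - u = -2; constraint 2: u - r = -2; constraint 3: q + u = 7, and the others follow.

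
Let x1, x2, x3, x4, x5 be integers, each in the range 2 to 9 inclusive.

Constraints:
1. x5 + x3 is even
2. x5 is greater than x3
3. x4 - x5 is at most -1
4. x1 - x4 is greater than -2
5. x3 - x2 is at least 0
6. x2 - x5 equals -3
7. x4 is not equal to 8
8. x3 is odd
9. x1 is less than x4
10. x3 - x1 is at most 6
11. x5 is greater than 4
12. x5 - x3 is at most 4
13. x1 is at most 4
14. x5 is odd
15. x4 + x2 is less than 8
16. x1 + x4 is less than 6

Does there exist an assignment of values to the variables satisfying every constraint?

Satisfiable

One satisfying assignment is x1 = 2, x2 = 4, x3 = 5, x4 = 3, x5 = 7.
For the less obvious constraints — constraint 3: x4 - x5 = -4; constraint 4: x1 - x4 = -1; constraint 5: x3 - x2 = 1 — and the others hold by inspection.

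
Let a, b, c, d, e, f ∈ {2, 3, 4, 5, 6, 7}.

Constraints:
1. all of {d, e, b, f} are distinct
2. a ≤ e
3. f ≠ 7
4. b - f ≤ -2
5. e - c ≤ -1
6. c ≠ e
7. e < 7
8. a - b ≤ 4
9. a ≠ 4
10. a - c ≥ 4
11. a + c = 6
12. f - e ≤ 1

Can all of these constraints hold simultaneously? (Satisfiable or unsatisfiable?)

Constraints 4, 5, 8, 10, and 12 give b − a ≥ -4, a − c ≥ 4, c − e ≥ 1, e − f ≥ -1, f − b ≥ 2.
Adding all 5 inequalities: the left sides telescope to 0, and the right sides sum to (-4) + 4 + 1 + (-1) + 2 = 2. So 0 ≥ 2, which is false.

Unsatisfiable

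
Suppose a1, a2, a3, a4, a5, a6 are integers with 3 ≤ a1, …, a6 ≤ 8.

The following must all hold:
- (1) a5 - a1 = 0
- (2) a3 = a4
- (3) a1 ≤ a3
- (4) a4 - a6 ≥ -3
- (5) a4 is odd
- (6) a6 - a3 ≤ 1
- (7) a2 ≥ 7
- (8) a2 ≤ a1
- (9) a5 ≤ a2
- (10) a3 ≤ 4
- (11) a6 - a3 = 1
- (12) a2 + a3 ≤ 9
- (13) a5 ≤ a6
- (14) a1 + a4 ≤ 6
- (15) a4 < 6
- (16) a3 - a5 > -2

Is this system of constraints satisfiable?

Unsatisfiable

From constraints 7 and 8: a1 ≥ a2 and a2 ≥ 7, so a1 ≥ 7. From constraints 3 and 10: a1 ≤ a3 and a3 ≤ 4, so a1 ≤ 4. But 4 < 7, so no value of a1 works.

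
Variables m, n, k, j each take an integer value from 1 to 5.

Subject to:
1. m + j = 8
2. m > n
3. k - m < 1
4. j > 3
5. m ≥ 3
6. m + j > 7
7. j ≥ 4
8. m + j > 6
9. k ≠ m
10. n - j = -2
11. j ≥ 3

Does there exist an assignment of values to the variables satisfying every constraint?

One satisfying assignment is m = 4, n = 2, k = 3, j = 4.
For the less obvious constraints — constraint 1: m + j = 8; constraint 3: k - m = -1; constraint 6: m + j = 8 — and the others hold by inspection.

Satisfiable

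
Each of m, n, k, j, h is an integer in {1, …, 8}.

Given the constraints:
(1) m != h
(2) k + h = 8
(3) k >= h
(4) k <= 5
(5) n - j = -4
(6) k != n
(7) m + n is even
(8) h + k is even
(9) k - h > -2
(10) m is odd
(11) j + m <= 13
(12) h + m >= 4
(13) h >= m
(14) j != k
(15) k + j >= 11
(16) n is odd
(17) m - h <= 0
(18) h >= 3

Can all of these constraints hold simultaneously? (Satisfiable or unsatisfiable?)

The assignment m = 3, n = 3, k = 4, j = 7, h = 4 works:
  constraint 2 holds since k + h = 8.
  constraint 5 holds since n - j = -4.
The rest check out directly.

Satisfiable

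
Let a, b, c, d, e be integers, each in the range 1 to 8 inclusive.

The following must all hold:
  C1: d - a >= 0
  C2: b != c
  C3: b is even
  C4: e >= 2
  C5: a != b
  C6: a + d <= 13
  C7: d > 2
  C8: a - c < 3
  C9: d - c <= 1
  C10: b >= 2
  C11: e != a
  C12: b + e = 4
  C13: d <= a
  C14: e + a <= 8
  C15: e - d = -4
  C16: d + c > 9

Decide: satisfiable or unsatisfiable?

Satisfiable

Setting (a, b, c, d, e) = (6, 2, 6, 6, 2) satisfies everything: constraint 1: d - a = 0; constraint 6: a + d = 12, and the others follow.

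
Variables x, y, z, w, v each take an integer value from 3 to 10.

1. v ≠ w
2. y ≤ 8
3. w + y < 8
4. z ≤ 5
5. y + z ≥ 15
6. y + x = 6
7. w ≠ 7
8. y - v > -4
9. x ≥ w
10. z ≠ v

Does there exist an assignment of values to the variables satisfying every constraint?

Unsatisfiable

From constraint 2: y ≤ 8. From constraint 4: z ≤ 5. Hence y + z ≤ 13. But constraint 5 requires y + z ≥ 15, and 15 > 13. Contradiction.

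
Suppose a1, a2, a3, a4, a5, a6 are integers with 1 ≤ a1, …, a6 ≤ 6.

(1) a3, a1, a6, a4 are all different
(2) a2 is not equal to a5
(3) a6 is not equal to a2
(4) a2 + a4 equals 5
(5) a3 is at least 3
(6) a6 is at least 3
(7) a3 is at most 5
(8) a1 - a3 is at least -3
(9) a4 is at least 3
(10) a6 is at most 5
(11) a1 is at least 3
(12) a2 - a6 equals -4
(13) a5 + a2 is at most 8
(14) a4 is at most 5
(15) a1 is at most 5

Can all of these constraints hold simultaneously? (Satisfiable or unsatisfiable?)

Unsatisfiable

Constraints 5, 6, 7, 9, 10, 11, 14, and 15 confine each of a3, a1, a6, a4 to the 3 values {3, …, 5}.
Constraint 1 requires all 4 of them to be distinct, but only 3 values are available — impossible by the pigeonhole principle.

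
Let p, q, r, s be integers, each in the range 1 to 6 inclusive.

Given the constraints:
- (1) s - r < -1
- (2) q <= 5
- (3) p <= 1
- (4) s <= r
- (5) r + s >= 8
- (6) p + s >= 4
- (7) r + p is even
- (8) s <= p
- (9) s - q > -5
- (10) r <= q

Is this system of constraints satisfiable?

From constraints 2 and 10: r ≤ q ≤ 5. From constraints 3 and 8: s ≤ p ≤ 1. Hence r + s ≤ 6. But constraint 5 requires r + s ≥ 8, and 8 > 6. Contradiction.

Unsatisfiable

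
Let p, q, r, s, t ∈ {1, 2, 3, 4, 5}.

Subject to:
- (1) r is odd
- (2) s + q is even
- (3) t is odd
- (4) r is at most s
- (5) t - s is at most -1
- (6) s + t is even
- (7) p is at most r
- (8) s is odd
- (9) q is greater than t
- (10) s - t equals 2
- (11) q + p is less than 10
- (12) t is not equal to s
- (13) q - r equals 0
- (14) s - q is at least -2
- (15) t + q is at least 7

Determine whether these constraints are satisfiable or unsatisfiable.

Satisfiable

Setting (p, q, r, s, t) = (3, 5, 5, 5, 3) satisfies everything: constraint 5: t - s = -2; constraint 10: s - t = 2, and the others follow.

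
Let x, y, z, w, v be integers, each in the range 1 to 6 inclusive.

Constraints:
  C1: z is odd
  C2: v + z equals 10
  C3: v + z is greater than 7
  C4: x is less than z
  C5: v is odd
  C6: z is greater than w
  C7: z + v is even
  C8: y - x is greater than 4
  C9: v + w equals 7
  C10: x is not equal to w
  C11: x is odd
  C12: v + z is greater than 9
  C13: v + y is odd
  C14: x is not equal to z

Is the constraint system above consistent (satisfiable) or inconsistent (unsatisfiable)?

Satisfiable

Take x = 1, y = 6, z = 5, w = 2, v = 5. Then constraint 2: v + z = 10; constraint 3: v + z = 10, and every other listed constraint is also met.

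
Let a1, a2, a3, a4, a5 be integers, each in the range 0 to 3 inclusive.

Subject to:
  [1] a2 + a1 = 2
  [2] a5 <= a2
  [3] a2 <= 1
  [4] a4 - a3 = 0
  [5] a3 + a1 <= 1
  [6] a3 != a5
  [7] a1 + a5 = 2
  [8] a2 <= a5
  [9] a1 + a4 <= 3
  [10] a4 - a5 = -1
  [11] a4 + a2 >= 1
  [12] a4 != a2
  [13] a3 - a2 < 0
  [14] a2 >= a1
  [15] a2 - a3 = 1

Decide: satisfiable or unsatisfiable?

Take a1 = 1, a2 = 1, a3 = 0, a4 = 0, a5 = 1. Then constraint 1: a2 + a1 = 2; constraint 4: a4 - a3 = 0; constraint 5: a3 + a1 = 1, and every other listed constraint is also met.

Satisfiable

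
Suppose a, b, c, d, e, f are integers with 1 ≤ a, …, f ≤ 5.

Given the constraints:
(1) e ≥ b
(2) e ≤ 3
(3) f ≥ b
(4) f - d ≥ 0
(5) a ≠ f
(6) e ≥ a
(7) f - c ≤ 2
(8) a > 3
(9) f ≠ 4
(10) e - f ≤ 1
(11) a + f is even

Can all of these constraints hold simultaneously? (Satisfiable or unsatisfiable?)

From constraint 8: a ≥ 4. From constraints 2 and 6: a ≤ e and e ≤ 3, so a ≤ 3. But 3 < 4, so no value of a works.

Unsatisfiable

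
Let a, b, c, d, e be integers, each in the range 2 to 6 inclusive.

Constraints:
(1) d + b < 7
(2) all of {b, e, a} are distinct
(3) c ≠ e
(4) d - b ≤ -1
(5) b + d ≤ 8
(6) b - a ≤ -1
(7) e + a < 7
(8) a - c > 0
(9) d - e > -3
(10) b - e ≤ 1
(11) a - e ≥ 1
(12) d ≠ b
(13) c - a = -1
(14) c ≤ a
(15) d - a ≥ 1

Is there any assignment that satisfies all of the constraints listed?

Unsatisfiable

Constraints 4, 10, 11, and 15 give e − b ≥ -1, b − d ≥ 1, d − a ≥ 1, a − e ≥ 1.
Adding all 4 inequalities: the left sides telescope to 0, and the right sides sum to (-1) + 1 + 1 + 1 = 2. So 0 ≥ 2, which is false.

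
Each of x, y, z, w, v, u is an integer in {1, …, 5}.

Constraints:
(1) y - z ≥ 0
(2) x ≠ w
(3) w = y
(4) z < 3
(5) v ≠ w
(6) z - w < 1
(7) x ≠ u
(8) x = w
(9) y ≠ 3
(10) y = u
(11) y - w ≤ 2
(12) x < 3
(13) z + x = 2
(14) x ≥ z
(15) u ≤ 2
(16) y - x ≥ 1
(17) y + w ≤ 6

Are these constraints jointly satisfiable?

From constraints 3, 8, and 10, x = w = y = u, so x = u. But constraint 7 says x ≠ u. Contradiction.

Unsatisfiable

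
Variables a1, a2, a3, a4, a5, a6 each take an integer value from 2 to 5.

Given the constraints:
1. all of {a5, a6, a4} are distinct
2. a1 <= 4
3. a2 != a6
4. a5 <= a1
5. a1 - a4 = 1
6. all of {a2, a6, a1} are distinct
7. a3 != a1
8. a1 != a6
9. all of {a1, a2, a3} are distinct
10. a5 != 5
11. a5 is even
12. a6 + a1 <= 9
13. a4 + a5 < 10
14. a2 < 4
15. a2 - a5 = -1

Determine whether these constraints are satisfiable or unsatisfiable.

One satisfying assignment is a1 = 4, a2 = 3, a3 = 2, a4 = 3, a5 = 4, a6 = 2.
For the less obvious constraints — constraint 5: a1 - a4 = 1; constraint 12: a6 + a1 = 6 — and the others hold by inspection.

Satisfiable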